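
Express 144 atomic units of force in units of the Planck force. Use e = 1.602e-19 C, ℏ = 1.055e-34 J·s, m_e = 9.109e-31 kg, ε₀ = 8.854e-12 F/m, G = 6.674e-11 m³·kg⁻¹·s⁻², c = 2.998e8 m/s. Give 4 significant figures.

9.779e-50

atomic unit of force: F_au = E_h/a₀ = m_e²e⁶/((4πε₀)³ℏ⁴) = 8.220e-8 N
Planck force: F_P = c⁴/G = 1.210e44 N
144 × 8.220e-8 / 1.210e44 = 9.779e-50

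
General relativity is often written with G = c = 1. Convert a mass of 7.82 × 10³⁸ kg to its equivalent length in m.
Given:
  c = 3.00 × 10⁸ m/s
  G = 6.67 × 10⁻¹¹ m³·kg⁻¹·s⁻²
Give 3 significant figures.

5.80 × 10¹¹ m

In G = c = 1 units mass has dimensions of length; the conversion factor is G/c².
7.82 × 10³⁸ kg × (G/c²) = 5.80 × 10¹¹ m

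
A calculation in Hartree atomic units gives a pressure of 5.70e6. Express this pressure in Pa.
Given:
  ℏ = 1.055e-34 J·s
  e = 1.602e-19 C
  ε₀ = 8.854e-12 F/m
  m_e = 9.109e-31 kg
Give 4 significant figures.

One atomic unit of pressure: P_au = E_h/a₀³ = m_e⁴e¹⁰/((4πε₀)⁵ℏ⁸) = 2.929e13 Pa.
5.70e6 × 2.929e13 Pa = 1.670e20 Pa

1.670e20 Pa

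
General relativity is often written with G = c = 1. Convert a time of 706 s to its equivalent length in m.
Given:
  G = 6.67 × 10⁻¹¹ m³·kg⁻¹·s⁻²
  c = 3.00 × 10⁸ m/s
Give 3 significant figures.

Time → length via c.
706 s × (c) = 2.12 × 10¹¹ m

2.12 × 10¹¹ m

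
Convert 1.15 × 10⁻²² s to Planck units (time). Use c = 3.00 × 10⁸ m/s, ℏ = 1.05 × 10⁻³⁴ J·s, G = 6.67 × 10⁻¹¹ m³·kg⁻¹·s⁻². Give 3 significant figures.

Planck time: t_P = √(ℏG/c⁵) = 5.37 × 10⁻⁴⁴ s.
1.15 × 10⁻²² / 5.37 × 10⁻⁴⁴ = 2.14 × 10²¹

2.14 × 10²¹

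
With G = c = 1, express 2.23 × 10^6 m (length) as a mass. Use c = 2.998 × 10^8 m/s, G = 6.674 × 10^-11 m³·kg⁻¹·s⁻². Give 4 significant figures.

3.003 × 10^33 kg

Length → mass via c²/G.
2.23 × 10^6 m × (c²/G) = 3.003 × 10^33 kg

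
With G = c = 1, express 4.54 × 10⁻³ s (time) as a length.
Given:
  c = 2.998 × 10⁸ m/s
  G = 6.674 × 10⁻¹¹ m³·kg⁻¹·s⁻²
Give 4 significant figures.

Time → length via c.
4.54 × 10⁻³ s × (c) = 1.361 × 10⁶ m

1.361 × 10⁶ m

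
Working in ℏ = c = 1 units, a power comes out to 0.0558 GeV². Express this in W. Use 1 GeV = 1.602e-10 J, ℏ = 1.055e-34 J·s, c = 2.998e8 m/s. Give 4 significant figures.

Power is [E]/[T] = [E]²/ℏ.
1 GeV² → 1/ℏ × (1 GeV in J)² = 2.433e14 W.
Result: 0.0558 × 2.433e14 = 1.357e13 W.

1.357e13 W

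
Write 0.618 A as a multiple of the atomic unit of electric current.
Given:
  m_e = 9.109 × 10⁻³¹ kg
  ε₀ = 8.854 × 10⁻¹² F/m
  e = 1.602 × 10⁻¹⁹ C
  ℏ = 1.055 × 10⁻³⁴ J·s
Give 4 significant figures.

93.47

atomic unit of electric current: I_au = e E_h/ℏ = m_e e⁵/((4πε₀)²ℏ³) = 6.612 × 10⁻³ A.
0.618 / 6.612 × 10⁻³ = 93.47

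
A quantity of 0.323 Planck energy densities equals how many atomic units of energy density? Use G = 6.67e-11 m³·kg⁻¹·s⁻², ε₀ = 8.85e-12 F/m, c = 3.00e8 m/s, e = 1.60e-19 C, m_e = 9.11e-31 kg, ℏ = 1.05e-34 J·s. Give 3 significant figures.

Planck energy density: u_P = c⁷/(ℏG²) = 4.68e113 J/m³
atomic unit of energy density: u_au = E_h/a₀³ = m_e⁴e¹⁰/((4πε₀)⁵ℏ⁸) = 3.01e13 J/m³
0.323 × 4.68e113 / 3.01e13 = 5.02e99

5.02e99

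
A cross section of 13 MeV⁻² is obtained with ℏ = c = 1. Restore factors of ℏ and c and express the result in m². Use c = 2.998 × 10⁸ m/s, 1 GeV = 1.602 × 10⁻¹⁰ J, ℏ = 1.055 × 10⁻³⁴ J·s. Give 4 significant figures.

5.067 × 10⁻²⁵ m²

Area is [L]² = [E]⁻²·(ℏc)²; restore (ℏc)².
1 GeV⁻² → (ℏc)² × (1 GeV in J)⁻² = 3.898 × 10⁻³² m².
Convert the energy scale: 13 MeV⁻² = 1.30 × 10⁷ GeV⁻².
Result: 1.30 × 10⁷ × 3.898 × 10⁻³² = 5.067 × 10⁻²⁵ m².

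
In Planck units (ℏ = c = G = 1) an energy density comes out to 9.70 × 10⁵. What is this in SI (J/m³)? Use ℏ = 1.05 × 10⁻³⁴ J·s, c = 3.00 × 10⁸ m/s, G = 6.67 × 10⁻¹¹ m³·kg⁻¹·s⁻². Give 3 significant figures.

One Planck energy density: u_P = c⁷/(ℏG²) = 4.68 × 10¹¹³ J/m³.
9.70 × 10⁵ × 4.68 × 10¹¹³ J/m³ = 4.54 × 10¹¹⁹ J/m³

4.54 × 10¹¹⁹ J/m³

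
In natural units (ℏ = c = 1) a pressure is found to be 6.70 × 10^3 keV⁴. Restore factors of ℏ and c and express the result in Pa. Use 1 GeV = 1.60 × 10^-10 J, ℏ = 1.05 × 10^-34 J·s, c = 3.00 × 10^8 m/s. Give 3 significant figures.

Pressure is [E]/[L]³ = [E]⁴/(ℏc)³.
1 GeV⁴ → 1/(ℏc)³ × (1 GeV in J)⁴ = 2.10 × 10^37 Pa.
Convert the energy scale: 6.70 × 10^3 keV⁴ = 6.70 × 10^-21 GeV⁴.
Result: 6.70 × 10^-21 × 2.10 × 10^37 = 1.40 × 10^17 Pa.

1.40 × 10^17 Pa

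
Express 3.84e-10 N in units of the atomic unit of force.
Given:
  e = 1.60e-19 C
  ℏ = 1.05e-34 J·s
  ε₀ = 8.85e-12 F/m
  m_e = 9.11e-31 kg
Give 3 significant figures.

4.61e-3

atomic unit of force: F_au = E_h/a₀ = m_e²e⁶/((4πε₀)³ℏ⁴) = 8.33e-8 N.
3.84e-10 / 8.33e-8 = 4.61e-3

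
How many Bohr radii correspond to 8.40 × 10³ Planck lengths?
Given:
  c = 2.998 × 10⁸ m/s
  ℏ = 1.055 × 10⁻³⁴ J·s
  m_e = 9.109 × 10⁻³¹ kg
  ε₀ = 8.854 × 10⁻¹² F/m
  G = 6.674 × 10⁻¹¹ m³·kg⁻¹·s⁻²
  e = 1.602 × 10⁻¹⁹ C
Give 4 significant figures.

2.563 × 10⁻²¹

Planck length: ℓ_P = √(ℏG/c³) = 1.616 × 10⁻³⁵ m
Bohr radius: a₀ = 4πε₀ℏ²/(m_e e²) = 5.297 × 10⁻¹¹ m
8.40 × 10³ × 1.616 × 10⁻³⁵ / 5.297 × 10⁻¹¹ = 2.563 × 10⁻²¹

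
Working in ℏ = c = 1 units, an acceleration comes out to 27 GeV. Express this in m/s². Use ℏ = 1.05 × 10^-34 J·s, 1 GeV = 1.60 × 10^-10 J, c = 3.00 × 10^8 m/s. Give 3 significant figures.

1.23 × 10^34 m/s²

Acceleration is [L]/[T]² = c·[E]/ℏ.
1 GeV → c/ℏ × (1 GeV in J) = 4.57 × 10^32 m/s².
Result: 27 × 4.57 × 10^32 = 1.23 × 10^34 m/s².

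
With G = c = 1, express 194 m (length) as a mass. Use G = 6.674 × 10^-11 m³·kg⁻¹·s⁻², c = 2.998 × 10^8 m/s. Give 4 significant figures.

2.613 × 10^29 kg

Length → mass via c²/G.
194 m × (c²/G) = 2.613 × 10^29 kg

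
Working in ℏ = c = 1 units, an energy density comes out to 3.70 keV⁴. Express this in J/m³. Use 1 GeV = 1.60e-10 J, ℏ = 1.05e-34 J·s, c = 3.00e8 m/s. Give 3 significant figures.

7.76e13 J/m³

[E]/[L]³ = [E]⁴/(ℏc)³; restore (ℏc)⁻³.
1 GeV⁴ → 1/(ℏc)³ × (1 GeV in J)⁴ = 2.10e37 J/m³.
Convert the energy scale: 3.70 keV⁴ = 3.70e-24 GeV⁴.
Result: 3.70e-24 × 2.10e37 = 7.76e13 J/m³.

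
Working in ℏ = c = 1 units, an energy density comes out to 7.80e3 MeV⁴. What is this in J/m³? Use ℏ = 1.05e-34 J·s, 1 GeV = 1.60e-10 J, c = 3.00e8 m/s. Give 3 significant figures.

[E]/[L]³ = [E]⁴/(ℏc)³; restore (ℏc)⁻³.
1 GeV⁴ → 1/(ℏc)³ × (1 GeV in J)⁴ = 2.10e37 J/m³.
Convert the energy scale: 7.80e3 MeV⁴ = 7.80e-9 GeV⁴.
Result: 7.80e-9 × 2.10e37 = 1.64e29 J/m³.

1.64e29 J/m³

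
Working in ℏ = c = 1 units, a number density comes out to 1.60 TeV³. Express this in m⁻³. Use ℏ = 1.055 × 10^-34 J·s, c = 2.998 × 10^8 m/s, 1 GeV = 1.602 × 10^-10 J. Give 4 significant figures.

Number density is [L]⁻³ = [E]³/(ℏc)³.
1 GeV³ → 1/(ℏc)³ × (1 GeV in J)³ = 1.299 × 10^47 m⁻³.
Convert the energy scale: 1.60 TeV³ = 1.60 × 10^9 GeV³.
Result: 1.60 × 10^9 × 1.299 × 10^47 = 2.079 × 10^56 m⁻³.

2.079 × 10^56 m⁻³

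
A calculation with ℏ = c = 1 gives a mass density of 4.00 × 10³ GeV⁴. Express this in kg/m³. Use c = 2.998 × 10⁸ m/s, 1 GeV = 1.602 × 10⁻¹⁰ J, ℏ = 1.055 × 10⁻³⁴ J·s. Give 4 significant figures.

Mass density is [E]/(c²[L]³) = [E]⁴/(ℏ³c⁵).
1 GeV⁴ → 1/(ℏ³c⁵) × (1 GeV in J)⁴ = 2.316 × 10²⁰ kg/m³.
Result: 4.00 × 10³ × 2.316 × 10²⁰ = 9.264 × 10²³ kg/m³.

9.264 × 10²³ kg/m³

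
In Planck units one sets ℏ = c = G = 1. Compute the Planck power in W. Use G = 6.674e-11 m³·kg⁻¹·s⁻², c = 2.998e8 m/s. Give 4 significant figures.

3.629e52 W

P_P = c⁵/G
  = 2.422e42 / 6.674e-11
  = 3.629e52 W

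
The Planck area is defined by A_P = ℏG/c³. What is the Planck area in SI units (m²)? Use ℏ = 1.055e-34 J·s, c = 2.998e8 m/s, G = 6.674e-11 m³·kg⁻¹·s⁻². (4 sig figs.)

2.613e-70 m²

A_P = ℏG/c³
  = 7.041e-45 / 2.695e25
  = 2.613e-70 m²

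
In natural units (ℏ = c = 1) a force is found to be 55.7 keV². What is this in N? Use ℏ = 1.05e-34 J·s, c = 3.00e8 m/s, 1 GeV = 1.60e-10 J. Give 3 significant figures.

Force is [E]/[L] = [E]²/(ℏc); restore (ℏc)⁻¹.
1 GeV² → 1/(ℏc) × (1 GeV in J)² = 8.13e5 N.
Convert the energy scale: 55.7 keV² = 5.57e-11 GeV².
Result: 5.57e-11 × 8.13e5 = 4.53e-5 N.

4.53e-5 N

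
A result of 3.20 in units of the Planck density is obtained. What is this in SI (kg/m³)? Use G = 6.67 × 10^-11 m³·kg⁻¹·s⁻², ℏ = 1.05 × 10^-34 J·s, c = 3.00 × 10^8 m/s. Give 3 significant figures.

One Planck density: ρ_P = c⁵/(ℏG²) = 5.20 × 10^96 kg/m³.
3.20 × 5.20 × 10^96 kg/m³ = 1.66 × 10^97 kg/m³

1.66 × 10^97 kg/m³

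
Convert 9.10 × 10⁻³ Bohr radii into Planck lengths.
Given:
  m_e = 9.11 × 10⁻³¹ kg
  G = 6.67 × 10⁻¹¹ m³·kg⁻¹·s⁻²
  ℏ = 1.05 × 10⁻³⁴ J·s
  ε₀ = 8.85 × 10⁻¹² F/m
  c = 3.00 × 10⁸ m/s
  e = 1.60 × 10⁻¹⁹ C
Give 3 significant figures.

2.97 × 10²²

Bohr radius: a₀ = 4πε₀ℏ²/(m_e e²) = 5.26 × 10⁻¹¹ m
Planck length: ℓ_P = √(ℏG/c³) = 1.61 × 10⁻³⁵ m
9.10 × 10⁻³ × 5.26 × 10⁻¹¹ / 1.61 × 10⁻³⁵ = 2.97 × 10²²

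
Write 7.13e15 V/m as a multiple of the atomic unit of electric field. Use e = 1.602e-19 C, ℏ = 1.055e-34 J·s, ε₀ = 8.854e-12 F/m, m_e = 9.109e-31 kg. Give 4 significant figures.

1.390e4

atomic unit of electric field: E_au = E_h/(e a₀) = m_e²e⁵/((4πε₀)³ℏ⁴) = 5.131e11 V/m.
7.13e15 / 5.131e11 = 1.390e4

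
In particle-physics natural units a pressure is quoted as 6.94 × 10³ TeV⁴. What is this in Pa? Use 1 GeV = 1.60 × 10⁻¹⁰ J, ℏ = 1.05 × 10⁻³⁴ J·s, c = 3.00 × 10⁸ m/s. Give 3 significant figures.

Pressure is [E]/[L]³ = [E]⁴/(ℏc)³.
1 GeV⁴ → 1/(ℏc)³ × (1 GeV in J)⁴ = 2.10 × 10³⁷ Pa.
Convert the energy scale: 6.94 × 10³ TeV⁴ = 6.94 × 10¹⁵ GeV⁴.
Result: 6.94 × 10¹⁵ × 2.10 × 10³⁷ = 1.46 × 10⁵³ Pa.

1.46 × 10⁵³ Pa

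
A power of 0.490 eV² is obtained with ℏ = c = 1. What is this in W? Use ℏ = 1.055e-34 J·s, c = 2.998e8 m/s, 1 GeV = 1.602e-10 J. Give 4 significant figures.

Power is [E]/[T] = [E]²/ℏ.
1 GeV² → 1/ℏ × (1 GeV in J)² = 2.433e14 W.
Convert the energy scale: 0.490 eV² = 4.90e-19 GeV².
Result: 4.90e-19 × 2.433e14 = 1.192e-4 W.

1.192e-4 W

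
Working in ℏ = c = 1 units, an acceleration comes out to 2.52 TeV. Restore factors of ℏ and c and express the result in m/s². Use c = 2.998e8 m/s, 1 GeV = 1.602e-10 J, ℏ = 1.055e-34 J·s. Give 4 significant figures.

Acceleration is [L]/[T]² = c·[E]/ℏ.
1 GeV → c/ℏ × (1 GeV in J) = 4.552e32 m/s².
Convert the energy scale: 2.52 TeV = 2.52e3 GeV.
Result: 2.52e3 × 4.552e32 = 1.147e36 m/s².

1.147e36 m/s²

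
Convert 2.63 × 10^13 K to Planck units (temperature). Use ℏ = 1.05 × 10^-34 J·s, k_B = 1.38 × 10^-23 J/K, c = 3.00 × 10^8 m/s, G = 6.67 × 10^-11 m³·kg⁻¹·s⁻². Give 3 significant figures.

1.86 × 10^-19

Planck temperature: T_P = √(ℏc⁵/G) / k_B = 1.42 × 10^32 K.
2.63 × 10^13 / 1.42 × 10^32 = 1.86 × 10^-19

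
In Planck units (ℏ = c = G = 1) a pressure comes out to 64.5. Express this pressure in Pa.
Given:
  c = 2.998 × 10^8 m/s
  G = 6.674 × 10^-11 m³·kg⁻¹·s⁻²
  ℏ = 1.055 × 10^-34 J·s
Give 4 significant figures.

One Planck pressure: p_P = c⁷/(ℏG²) = 4.632 × 10^113 Pa.
64.5 × 4.632 × 10^113 Pa = 2.988 × 10^115 Pa

2.988 × 10^115 Pa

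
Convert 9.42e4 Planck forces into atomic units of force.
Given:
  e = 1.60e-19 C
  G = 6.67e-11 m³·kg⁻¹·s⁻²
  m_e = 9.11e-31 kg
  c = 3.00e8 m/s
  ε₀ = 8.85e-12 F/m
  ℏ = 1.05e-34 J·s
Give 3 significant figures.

Planck force: F_P = c⁴/G = 1.21e44 N
atomic unit of force: F_au = E_h/a₀ = m_e²e⁶/((4πε₀)³ℏ⁴) = 8.33e-8 N
9.42e4 × 1.21e44 / 8.33e-8 = 1.37e56

1.37e56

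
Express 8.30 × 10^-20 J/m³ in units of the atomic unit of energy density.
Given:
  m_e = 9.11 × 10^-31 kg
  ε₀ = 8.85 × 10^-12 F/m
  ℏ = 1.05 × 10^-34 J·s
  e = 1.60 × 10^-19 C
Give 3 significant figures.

2.75 × 10^-33

atomic unit of energy density: u_au = E_h/a₀³ = m_e⁴e¹⁰/((4πε₀)⁵ℏ⁸) = 3.01 × 10^13 J/m³.
8.30 × 10^-20 / 3.01 × 10^13 = 2.75 × 10^-33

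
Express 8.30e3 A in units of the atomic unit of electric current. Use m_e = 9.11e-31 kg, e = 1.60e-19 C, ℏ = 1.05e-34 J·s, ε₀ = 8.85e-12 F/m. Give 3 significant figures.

1.24e6

atomic unit of electric current: I_au = e E_h/ℏ = m_e e⁵/((4πε₀)²ℏ³) = 6.67e-3 A.
8.30e3 / 6.67e-3 = 1.24e6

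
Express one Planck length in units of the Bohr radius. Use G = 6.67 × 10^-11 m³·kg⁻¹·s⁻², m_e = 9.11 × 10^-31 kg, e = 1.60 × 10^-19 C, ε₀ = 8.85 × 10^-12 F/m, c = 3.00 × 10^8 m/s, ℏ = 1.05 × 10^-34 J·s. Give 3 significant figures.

3.06 × 10^-25

Planck length: ℓ_P = √(ℏG/c³) = 1.61 × 10^-35 m
Bohr radius: a₀ = 4πε₀ℏ²/(m_e e²) = 5.26 × 10^-11 m
ratio = 1.61 × 10^-35 / 5.26 × 10^-11 = 3.06 × 10^-25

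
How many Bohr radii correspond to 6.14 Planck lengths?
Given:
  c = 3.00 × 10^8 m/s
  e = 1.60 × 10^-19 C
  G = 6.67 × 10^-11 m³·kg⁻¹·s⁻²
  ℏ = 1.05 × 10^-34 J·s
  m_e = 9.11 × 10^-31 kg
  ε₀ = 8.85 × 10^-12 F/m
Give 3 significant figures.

1.88 × 10^-24

Planck length: ℓ_P = √(ℏG/c³) = 1.61 × 10^-35 m
Bohr radius: a₀ = 4πε₀ℏ²/(m_e e²) = 5.26 × 10^-11 m
6.14 × 1.61 × 10^-35 / 5.26 × 10^-11 = 1.88 × 10^-24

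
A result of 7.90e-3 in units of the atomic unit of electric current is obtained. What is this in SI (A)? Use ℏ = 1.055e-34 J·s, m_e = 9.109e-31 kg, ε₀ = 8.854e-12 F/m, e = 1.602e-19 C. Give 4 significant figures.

One atomic unit of electric current: I_au = e E_h/ℏ = m_e e⁵/((4πε₀)²ℏ³) = 6.612e-3 A.
7.90e-3 × 6.612e-3 A = 5.223e-5 A

5.223e-5 A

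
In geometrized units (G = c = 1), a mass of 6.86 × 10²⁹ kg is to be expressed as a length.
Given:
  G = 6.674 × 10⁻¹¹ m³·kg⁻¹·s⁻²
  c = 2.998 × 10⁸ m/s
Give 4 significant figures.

In G = c = 1 units mass has dimensions of length; the conversion factor is G/c².
6.86 × 10²⁹ kg × (G/c²) = 509.4 m

509.4 m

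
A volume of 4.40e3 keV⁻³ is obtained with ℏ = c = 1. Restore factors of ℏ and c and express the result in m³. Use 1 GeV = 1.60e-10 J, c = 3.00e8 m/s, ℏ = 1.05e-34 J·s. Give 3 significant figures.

Volume is [L]³ = [E]⁻³·(ℏc)³.
1 GeV⁻³ → (ℏc)³ × (1 GeV in J)⁻³ = 7.63e-48 m³.
Convert the energy scale: 4.40e3 keV⁻³ = 4.40e21 GeV⁻³.
Result: 4.40e21 × 7.63e-48 = 3.36e-26 m³.

3.36e-26 m³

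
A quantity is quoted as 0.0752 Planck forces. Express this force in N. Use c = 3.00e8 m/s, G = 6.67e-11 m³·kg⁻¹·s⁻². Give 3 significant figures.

9.13e42 N

One Planck force: F_P = c⁴/G = 1.21e44 N.
0.0752 × 1.21e44 N = 9.13e42 N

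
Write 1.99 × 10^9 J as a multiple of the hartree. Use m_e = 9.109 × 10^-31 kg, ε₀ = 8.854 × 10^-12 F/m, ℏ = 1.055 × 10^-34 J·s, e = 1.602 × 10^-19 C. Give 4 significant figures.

4.570 × 10^26

hartree: E_h = m_e e⁴/(4πε₀ℏ)² = 4.354 × 10^-18 J.
1.99 × 10^9 / 4.354 × 10^-18 = 4.570 × 10^26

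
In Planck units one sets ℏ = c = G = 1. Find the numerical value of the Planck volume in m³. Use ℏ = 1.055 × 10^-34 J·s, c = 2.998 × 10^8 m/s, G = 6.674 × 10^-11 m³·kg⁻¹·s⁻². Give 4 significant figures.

4.224 × 10^-105 m³

V_P = (ℏG/c³)^(3/2)
  = √(1.784 × 10^-209)
  = 4.224 × 10^-105 m³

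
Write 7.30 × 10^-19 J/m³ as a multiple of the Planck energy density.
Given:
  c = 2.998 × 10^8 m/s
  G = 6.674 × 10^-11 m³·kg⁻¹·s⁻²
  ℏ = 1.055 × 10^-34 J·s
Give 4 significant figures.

Planck energy density: u_P = c⁷/(ℏG²) = 4.632 × 10^113 J/m³.
7.30 × 10^-19 / 4.632 × 10^113 = 1.576 × 10^-132

1.576 × 10^-132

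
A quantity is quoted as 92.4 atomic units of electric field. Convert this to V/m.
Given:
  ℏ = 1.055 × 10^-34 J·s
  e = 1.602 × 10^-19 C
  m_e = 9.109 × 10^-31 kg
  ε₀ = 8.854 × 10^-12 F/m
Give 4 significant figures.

4.741 × 10^13 V/m

One atomic unit of electric field: E_au = E_h/(e a₀) = m_e²e⁵/((4πε₀)³ℏ⁴) = 5.131 × 10^11 V/m.
92.4 × 5.131 × 10^11 V/m = 4.741 × 10^13 V/m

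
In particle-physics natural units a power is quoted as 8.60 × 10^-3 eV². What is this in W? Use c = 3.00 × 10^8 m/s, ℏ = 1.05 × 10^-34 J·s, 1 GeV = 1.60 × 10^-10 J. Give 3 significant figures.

2.10 × 10^-6 W

Power is [E]/[T] = [E]²/ℏ.
1 GeV² → 1/ℏ × (1 GeV in J)² = 2.44 × 10^14 W.
Convert the energy scale: 8.60 × 10^-3 eV² = 8.60 × 10^-21 GeV².
Result: 8.60 × 10^-21 × 2.44 × 10^14 = 2.10 × 10^-6 W.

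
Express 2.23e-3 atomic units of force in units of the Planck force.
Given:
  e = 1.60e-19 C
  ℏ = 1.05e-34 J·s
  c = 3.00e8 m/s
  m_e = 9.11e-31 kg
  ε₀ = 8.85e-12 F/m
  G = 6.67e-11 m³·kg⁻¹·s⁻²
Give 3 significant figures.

atomic unit of force: F_au = E_h/a₀ = m_e²e⁶/((4πε₀)³ℏ⁴) = 8.33e-8 N
Planck force: F_P = c⁴/G = 1.21e44 N
2.23e-3 × 8.33e-8 / 1.21e44 = 1.53e-54

1.53e-54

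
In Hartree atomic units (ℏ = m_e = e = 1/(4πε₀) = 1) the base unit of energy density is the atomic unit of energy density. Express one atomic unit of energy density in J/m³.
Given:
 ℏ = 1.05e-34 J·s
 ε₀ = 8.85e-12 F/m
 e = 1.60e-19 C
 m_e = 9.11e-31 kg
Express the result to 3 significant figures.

3.01e13 J/m³

u_au = E_h/a₀³ = m_e⁴e¹⁰/((4πε₀)⁵ℏ⁸)
E_h = 4.38e-18 J
a₀ = 5.26e-11 m
E_h/a₀³ = 3.01e13 J/m³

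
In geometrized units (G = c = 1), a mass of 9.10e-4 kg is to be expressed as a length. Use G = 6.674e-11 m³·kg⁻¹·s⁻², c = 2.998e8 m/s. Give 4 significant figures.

In G = c = 1 units mass has dimensions of length; the conversion factor is G/c².
9.10e-4 kg × (G/c²) = 6.757e-31 m

6.757e-31 m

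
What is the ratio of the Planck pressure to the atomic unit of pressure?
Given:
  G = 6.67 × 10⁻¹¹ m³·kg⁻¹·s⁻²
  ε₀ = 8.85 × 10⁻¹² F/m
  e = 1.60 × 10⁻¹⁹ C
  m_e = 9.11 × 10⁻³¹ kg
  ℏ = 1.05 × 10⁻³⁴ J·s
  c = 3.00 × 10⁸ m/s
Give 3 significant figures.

1.55 × 10¹⁰⁰

Planck pressure: p_P = c⁷/(ℏG²) = 4.68 × 10¹¹³ Pa
atomic unit of pressure: P_au = E_h/a₀³ = m_e⁴e¹⁰/((4πε₀)⁵ℏ⁸) = 3.01 × 10¹³ Pa
ratio = 4.68 × 10¹¹³ / 3.01 × 10¹³ = 1.55 × 10¹⁰⁰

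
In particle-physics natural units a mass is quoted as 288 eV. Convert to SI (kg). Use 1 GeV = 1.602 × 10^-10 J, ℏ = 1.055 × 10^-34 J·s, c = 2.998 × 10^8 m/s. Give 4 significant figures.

Mass is [E]/c²; divide by c².
1 GeV → 1/c² × (1 GeV in J) = 1.782 × 10^-27 kg.
Convert the energy scale: 288 eV = 2.88 × 10^-7 GeV.
Result: 2.88 × 10^-7 × 1.782 × 10^-27 = 5.133 × 10^-34 kg.

5.133 × 10^-34 kg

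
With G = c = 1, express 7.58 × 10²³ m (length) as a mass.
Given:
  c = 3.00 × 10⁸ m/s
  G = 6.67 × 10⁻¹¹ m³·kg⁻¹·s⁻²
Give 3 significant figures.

Length → mass via c²/G.
7.58 × 10²³ m × (c²/G) = 1.02 × 10⁵¹ kg

1.02 × 10⁵¹ kg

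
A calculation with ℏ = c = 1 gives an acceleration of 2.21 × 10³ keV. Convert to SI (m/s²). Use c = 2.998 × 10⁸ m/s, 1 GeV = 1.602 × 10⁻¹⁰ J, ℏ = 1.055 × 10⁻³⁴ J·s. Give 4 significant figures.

Acceleration is [L]/[T]² = c·[E]/ℏ.
1 GeV → c/ℏ × (1 GeV in J) = 4.552 × 10³² m/s².
Convert the energy scale: 2.21 × 10³ keV = 2.21 × 10⁻³ GeV.
Result: 2.21 × 10⁻³ × 4.552 × 10³² = 1.006 × 10³⁰ m/s².

1.006 × 10³⁰ m/s²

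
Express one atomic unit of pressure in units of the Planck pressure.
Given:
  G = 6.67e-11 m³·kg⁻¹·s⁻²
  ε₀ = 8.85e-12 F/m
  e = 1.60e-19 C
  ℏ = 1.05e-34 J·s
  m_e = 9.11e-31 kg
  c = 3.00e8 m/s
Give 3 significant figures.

6.44e-101

atomic unit of pressure: P_au = E_h/a₀³ = m_e⁴e¹⁰/((4πε₀)⁵ℏ⁸) = 3.01e13 Pa
Planck pressure: p_P = c⁷/(ℏG²) = 4.68e113 Pa
ratio = 3.01e13 / 4.68e113 = 6.44e-101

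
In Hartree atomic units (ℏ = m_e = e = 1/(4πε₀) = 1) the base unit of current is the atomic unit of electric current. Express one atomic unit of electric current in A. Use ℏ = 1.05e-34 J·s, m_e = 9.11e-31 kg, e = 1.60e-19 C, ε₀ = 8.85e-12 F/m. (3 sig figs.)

6.67e-3 A

I_au = e E_h/ℏ = m_e e⁵/((4πε₀)²ℏ³)
E_h = 4.38e-18 J
e·E_h/ℏ = 6.67e-3 A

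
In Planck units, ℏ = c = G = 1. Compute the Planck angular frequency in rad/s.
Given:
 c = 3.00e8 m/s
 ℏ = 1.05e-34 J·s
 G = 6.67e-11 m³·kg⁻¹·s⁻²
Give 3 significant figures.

Dimensional analysis gives ω_P = √(c⁵/(ℏG)).
  = √(3.47e86)
  = 1.86e43 rad/s

1.86e43 rad/s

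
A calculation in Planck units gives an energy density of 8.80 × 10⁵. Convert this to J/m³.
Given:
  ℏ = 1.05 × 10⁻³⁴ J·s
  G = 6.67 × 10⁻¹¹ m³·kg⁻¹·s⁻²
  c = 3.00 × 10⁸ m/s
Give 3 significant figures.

One Planck energy density: u_P = c⁷/(ℏG²) = 4.68 × 10¹¹³ J/m³.
8.80 × 10⁵ × 4.68 × 10¹¹³ J/m³ = 4.12 × 10¹¹⁹ J/m³

4.12 × 10¹¹⁹ J/m³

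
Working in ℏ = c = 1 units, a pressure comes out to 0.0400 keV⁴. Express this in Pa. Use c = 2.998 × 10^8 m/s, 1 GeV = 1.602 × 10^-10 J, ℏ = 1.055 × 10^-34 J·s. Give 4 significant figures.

8.326 × 10^11 Pa

Pressure is [E]/[L]³ = [E]⁴/(ℏc)³.
1 GeV⁴ → 1/(ℏc)³ × (1 GeV in J)⁴ = 2.082 × 10^37 Pa.
Convert the energy scale: 0.0400 keV⁴ = 4.00 × 10^-26 GeV⁴.
Result: 4.00 × 10^-26 × 2.082 × 10^37 = 8.326 × 10^11 Pa.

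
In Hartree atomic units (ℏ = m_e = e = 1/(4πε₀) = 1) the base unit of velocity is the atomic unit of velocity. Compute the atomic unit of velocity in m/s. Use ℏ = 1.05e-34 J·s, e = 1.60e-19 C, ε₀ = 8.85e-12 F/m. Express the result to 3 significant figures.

v_au = e²/(4πε₀ℏ)
  = 2.56e-38 / 1.17e-44
  = 2.19e6 m/s

2.19e6 m/s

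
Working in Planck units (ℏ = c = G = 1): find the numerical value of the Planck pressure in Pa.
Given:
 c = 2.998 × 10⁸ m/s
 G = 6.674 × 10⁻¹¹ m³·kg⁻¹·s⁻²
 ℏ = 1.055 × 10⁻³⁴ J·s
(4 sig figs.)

4.632 × 10¹¹³ Pa

From ℏ = c = G = 1 the pressure scale is p_P = c⁷/(ℏG²).
  = 2.177 × 10⁵⁹ / 4.699 × 10⁻⁵⁵
  = 4.632 × 10¹¹³ Pa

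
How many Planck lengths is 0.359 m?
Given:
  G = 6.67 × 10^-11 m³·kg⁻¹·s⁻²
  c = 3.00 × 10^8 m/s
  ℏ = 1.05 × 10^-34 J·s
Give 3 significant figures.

2.23 × 10^34

Planck length: ℓ_P = √(ℏG/c³) = 1.61 × 10^-35 m.
0.359 / 1.61 × 10^-35 = 2.23 × 10^34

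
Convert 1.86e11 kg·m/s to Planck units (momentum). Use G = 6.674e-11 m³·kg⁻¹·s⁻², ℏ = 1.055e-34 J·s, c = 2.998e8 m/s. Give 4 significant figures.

2.850e10

Planck momentum: p_P = √(ℏc³/G) = 6.527 kg·m/s.
1.86e11 / 6.527 = 2.850e10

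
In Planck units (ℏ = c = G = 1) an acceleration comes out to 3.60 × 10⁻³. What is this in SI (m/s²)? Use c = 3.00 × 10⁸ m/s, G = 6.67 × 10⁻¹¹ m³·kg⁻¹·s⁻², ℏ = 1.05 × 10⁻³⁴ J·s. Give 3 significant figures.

One Planck acceleration: a_P = √(c⁷/(ℏG)) = 5.59 × 10⁵¹ m/s².
3.60 × 10⁻³ × 5.59 × 10⁵¹ m/s² = 2.01 × 10⁴⁹ m/s²

2.01 × 10⁴⁹ m/s²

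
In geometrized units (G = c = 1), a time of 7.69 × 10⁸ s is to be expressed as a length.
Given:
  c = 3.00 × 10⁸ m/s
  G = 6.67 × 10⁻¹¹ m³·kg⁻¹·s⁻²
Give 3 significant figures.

2.31 × 10¹⁷ m

Time → length via c.
7.69 × 10⁸ s × (c) = 2.31 × 10¹⁷ m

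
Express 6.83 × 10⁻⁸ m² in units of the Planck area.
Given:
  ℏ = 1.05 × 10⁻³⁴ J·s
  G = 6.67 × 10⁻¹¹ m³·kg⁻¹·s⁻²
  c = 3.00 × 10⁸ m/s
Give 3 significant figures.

Planck area: A_P = ℏG/c³ = 2.59 × 10⁻⁷⁰ m².
6.83 × 10⁻⁸ / 2.59 × 10⁻⁷⁰ = 2.63 × 10⁶²

2.63 × 10⁶²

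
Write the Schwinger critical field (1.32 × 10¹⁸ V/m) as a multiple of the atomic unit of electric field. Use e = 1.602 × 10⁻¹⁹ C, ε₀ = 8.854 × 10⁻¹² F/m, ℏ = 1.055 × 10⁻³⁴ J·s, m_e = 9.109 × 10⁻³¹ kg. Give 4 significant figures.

2.573 × 10⁶

atomic unit of electric field: E_au = E_h/(e a₀) = m_e²e⁵/((4πε₀)³ℏ⁴) = 5.131 × 10¹¹ V/m.
1.32 × 10¹⁸ / 5.131 × 10¹¹ = 2.573 × 10⁶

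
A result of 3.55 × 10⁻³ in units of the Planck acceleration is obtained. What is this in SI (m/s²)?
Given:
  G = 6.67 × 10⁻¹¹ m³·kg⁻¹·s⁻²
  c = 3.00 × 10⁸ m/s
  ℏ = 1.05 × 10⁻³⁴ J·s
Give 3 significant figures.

One Planck acceleration: a_P = √(c⁷/(ℏG)) = 5.59 × 10⁵¹ m/s².
3.55 × 10⁻³ × 5.59 × 10⁵¹ m/s² = 1.98 × 10⁴⁹ m/s²

1.98 × 10⁴⁹ m/s²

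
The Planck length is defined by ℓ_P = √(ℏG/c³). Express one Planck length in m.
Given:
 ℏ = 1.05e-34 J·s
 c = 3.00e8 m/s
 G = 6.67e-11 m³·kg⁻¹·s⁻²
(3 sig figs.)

ℓ_P = √(ℏG/c³)
  = √(2.59e-70)
  = 1.61e-35 m

1.61e-35 m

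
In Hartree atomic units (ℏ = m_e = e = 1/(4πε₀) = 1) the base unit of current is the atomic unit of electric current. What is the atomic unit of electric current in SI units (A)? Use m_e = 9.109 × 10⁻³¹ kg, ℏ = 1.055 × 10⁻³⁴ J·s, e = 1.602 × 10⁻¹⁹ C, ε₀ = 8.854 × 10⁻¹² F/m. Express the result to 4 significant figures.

6.612 × 10⁻³ A

I_au = e E_h/ℏ = m_e e⁵/((4πε₀)²ℏ³)
E_h = 4.354 × 10⁻¹⁸ J
e·E_h/ℏ = 6.612 × 10⁻³ A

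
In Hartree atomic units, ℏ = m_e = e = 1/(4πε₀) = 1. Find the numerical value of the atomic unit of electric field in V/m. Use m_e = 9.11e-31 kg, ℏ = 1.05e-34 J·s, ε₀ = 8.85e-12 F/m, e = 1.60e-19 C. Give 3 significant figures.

The unique combination of the constants set to 1 with dimensions of electric field is E_au = E_h/(e a₀) = m_e²e⁵/((4πε₀)³ℏ⁴).
E_h = 4.38e-18 J
a₀ = 5.26e-11 m
E_h/(e·a₀) = 5.20e11 V/m

5.20e11 V/m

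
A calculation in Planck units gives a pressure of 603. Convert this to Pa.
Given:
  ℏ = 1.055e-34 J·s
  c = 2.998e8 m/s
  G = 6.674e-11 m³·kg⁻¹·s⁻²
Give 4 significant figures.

One Planck pressure: p_P = c⁷/(ℏG²) = 4.632e113 Pa.
603 × 4.632e113 Pa = 2.793e116 Pa

2.793e116 Pa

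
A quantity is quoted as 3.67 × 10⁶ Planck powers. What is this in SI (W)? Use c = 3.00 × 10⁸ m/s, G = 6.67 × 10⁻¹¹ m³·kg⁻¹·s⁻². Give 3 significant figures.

One Planck power: P_P = c⁵/G = 3.64 × 10⁵² W.
3.67 × 10⁶ × 3.64 × 10⁵² W = 1.34 × 10⁵⁹ W

1.34 × 10⁵⁹ W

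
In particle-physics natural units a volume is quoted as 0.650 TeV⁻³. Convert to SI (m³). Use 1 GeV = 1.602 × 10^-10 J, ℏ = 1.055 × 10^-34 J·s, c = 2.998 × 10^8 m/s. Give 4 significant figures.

Volume is [L]³ = [E]⁻³·(ℏc)³.
1 GeV⁻³ → (ℏc)³ × (1 GeV in J)⁻³ = 7.696 × 10^-48 m³.
Convert the energy scale: 0.650 TeV⁻³ = 6.50 × 10^-10 GeV⁻³.
Result: 6.50 × 10^-10 × 7.696 × 10^-48 = 5.002 × 10^-57 m³.

5.002 × 10^-57 m³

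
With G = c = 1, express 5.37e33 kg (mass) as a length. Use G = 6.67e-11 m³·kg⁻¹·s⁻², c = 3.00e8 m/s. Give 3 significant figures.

3.98e6 m

In G = c = 1 units mass has dimensions of length; the conversion factor is G/c².
5.37e33 kg × (G/c²) = 3.98e6 m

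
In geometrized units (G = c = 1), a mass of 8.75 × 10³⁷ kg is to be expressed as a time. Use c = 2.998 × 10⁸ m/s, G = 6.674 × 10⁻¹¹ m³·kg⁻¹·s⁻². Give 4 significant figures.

Mass → time via G/c³.
8.75 × 10³⁷ kg × (G/c³) = 216.7 s

216.7 s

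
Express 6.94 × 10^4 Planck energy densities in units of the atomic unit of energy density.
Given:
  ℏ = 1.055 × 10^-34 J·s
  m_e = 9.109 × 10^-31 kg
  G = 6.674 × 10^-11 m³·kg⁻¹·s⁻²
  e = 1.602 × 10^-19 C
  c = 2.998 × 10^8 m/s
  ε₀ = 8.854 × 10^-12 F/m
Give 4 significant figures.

Planck energy density: u_P = c⁷/(ℏG²) = 4.632 × 10^113 J/m³
atomic unit of energy density: u_au = E_h/a₀³ = m_e⁴e¹⁰/((4πε₀)⁵ℏ⁸) = 2.929 × 10^13 J/m³
6.94 × 10^4 × 4.632 × 10^113 / 2.929 × 10^13 = 1.098 × 10^105

1.098 × 10^105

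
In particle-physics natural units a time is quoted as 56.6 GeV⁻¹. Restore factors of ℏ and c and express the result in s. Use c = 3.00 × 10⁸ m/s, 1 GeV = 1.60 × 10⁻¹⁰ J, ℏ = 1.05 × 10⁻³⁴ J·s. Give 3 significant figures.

3.71 × 10⁻²³ s

A time is [E]⁻¹ in ℏ=c=1; restore one factor of ℏ.
1 GeV⁻¹ → ℏ × (1 GeV in J)⁻¹ = 6.56 × 10⁻²⁵ s.
Result: 56.6 × 6.56 × 10⁻²⁵ = 3.71 × 10⁻²³ s.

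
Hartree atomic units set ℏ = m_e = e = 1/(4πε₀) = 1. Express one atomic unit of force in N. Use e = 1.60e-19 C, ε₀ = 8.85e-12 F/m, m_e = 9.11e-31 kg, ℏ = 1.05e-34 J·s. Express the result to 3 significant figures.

8.33e-8 N

Dimensional analysis gives F_au = E_h/a₀ = m_e²e⁶/((4πε₀)³ℏ⁴).
E_h = 4.38e-18 J
a₀ = 5.26e-11 m
E_h/a₀ = 8.33e-8 N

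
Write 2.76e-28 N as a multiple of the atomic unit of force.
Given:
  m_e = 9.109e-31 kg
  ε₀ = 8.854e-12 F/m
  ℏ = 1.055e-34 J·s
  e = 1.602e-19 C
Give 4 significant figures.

3.358e-21

atomic unit of force: F_au = E_h/a₀ = m_e²e⁶/((4πε₀)³ℏ⁴) = 8.220e-8 N.
2.76e-28 / 8.220e-8 = 3.358e-21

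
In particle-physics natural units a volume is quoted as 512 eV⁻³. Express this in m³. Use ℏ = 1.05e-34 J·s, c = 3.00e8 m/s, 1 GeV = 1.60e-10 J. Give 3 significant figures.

Volume is [L]³ = [E]⁻³·(ℏc)³.
1 GeV⁻³ → (ℏc)³ × (1 GeV in J)⁻³ = 7.63e-48 m³.
Convert the energy scale: 512 eV⁻³ = 5.12e29 GeV⁻³.
Result: 5.12e29 × 7.63e-48 = 3.91e-18 m³.

3.91e-18 m³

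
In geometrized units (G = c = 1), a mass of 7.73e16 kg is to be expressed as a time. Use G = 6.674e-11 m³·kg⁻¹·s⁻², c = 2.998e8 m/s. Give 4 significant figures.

Mass → time via G/c³.
7.73e16 kg × (G/c³) = 1.915e-19 s

1.915e-19 s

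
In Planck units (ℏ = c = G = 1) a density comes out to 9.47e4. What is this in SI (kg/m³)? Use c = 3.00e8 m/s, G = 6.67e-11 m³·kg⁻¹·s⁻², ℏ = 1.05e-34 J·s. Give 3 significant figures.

One Planck density: ρ_P = c⁵/(ℏG²) = 5.20e96 kg/m³.
9.47e4 × 5.20e96 kg/m³ = 4.93e101 kg/m³

4.93e101 kg/m³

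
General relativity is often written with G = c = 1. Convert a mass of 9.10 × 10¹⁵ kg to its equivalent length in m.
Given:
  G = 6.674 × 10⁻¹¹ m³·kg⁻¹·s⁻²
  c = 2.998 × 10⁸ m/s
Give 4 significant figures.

6.757 × 10⁻¹² m

In G = c = 1 units mass has dimensions of length; the conversion factor is G/c².
9.10 × 10¹⁵ kg × (G/c²) = 6.757 × 10⁻¹² m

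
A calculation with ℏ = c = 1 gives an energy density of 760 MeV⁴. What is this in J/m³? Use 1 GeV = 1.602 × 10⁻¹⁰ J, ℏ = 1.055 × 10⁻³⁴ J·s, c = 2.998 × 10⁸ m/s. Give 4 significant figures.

[E]/[L]³ = [E]⁴/(ℏc)³; restore (ℏc)⁻³.
1 GeV⁴ → 1/(ℏc)³ × (1 GeV in J)⁴ = 2.082 × 10³⁷ J/m³.
Convert the energy scale: 760 MeV⁴ = 7.60 × 10⁻¹⁰ GeV⁴.
Result: 7.60 × 10⁻¹⁰ × 2.082 × 10³⁷ = 1.582 × 10²⁸ J/m³.

1.582 × 10²⁸ J/m³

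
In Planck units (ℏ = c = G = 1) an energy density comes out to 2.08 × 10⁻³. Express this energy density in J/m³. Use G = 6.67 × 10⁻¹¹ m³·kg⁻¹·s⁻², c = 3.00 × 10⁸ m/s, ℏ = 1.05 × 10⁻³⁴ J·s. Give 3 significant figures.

9.74 × 10¹¹⁰ J/m³

One Planck energy density: u_P = c⁷/(ℏG²) = 4.68 × 10¹¹³ J/m³.
2.08 × 10⁻³ × 4.68 × 10¹¹³ J/m³ = 9.74 × 10¹¹⁰ J/m³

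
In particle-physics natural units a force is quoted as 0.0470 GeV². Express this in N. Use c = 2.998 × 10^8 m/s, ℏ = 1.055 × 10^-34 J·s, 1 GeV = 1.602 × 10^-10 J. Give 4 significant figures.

3.814 × 10^4 N

Force is [E]/[L] = [E]²/(ℏc); restore (ℏc)⁻¹.
1 GeV² → 1/(ℏc) × (1 GeV in J)² = 8.114 × 10^5 N.
Result: 0.0470 × 8.114 × 10^5 = 3.814 × 10^4 N.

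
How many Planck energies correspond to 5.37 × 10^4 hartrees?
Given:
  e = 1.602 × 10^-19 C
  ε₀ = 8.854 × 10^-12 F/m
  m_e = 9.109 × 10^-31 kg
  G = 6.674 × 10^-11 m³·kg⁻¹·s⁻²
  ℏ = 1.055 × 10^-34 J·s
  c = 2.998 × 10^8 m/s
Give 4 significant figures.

hartree: E_h = m_e e⁴/(4πε₀ℏ)² = 4.354 × 10^-18 J
Planck energy: E_P = √(ℏc⁵/G) = 1.957 × 10^9 J
5.37 × 10^4 × 4.354 × 10^-18 / 1.957 × 10^9 = 1.195 × 10^-22

1.195 × 10^-22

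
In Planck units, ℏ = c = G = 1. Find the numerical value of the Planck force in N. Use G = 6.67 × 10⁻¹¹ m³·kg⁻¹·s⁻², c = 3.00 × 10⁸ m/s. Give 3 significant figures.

1.21 × 10⁴⁴ N

Dimensional analysis gives F_P = c⁴/G.
  = 8.10 × 10³³ / 6.67 × 10⁻¹¹
  = 1.21 × 10⁴⁴ N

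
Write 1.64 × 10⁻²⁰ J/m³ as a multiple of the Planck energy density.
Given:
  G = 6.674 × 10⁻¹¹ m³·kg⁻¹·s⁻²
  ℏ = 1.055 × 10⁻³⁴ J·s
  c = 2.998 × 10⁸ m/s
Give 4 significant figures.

Planck energy density: u_P = c⁷/(ℏG²) = 4.632 × 10¹¹³ J/m³.
1.64 × 10⁻²⁰ / 4.632 × 10¹¹³ = 3.540 × 10⁻¹³⁴

3.540 × 10⁻¹³⁴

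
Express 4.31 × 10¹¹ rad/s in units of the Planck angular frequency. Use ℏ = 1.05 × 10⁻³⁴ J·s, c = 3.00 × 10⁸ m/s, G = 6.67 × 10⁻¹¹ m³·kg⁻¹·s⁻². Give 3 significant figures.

2.31 × 10⁻³²

Planck angular frequency: ω_P = √(c⁵/(ℏG)) = 1.86 × 10⁴³ rad/s.
4.31 × 10¹¹ / 1.86 × 10⁴³ = 2.31 × 10⁻³²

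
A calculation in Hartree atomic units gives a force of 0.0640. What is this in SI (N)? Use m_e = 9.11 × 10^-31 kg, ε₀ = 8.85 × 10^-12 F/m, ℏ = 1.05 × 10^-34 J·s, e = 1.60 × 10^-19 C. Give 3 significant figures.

5.33 × 10^-9 N

One atomic unit of force: F_au = E_h/a₀ = m_e²e⁶/((4πε₀)³ℏ⁴) = 8.33 × 10^-8 N.
0.0640 × 8.33 × 10^-8 N = 5.33 × 10^-9 N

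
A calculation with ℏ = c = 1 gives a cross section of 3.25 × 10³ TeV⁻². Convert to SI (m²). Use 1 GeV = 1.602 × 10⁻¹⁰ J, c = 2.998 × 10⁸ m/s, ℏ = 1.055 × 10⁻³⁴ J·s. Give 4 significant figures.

1.267 × 10⁻³⁴ m²

Area is [L]² = [E]⁻²·(ℏc)²; restore (ℏc)².
1 GeV⁻² → (ℏc)² × (1 GeV in J)⁻² = 3.898 × 10⁻³² m².
Convert the energy scale: 3.25 × 10³ TeV⁻² = 3.25 × 10⁻³ GeV⁻².
Result: 3.25 × 10⁻³ × 3.898 × 10⁻³² = 1.267 × 10⁻³⁴ m².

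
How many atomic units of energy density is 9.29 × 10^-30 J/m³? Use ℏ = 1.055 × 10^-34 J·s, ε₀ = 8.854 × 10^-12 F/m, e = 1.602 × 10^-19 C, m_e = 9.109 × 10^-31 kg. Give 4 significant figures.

atomic unit of energy density: u_au = E_h/a₀³ = m_e⁴e¹⁰/((4πε₀)⁵ℏ⁸) = 2.929 × 10^13 J/m³.
9.29 × 10^-30 / 2.929 × 10^13 = 3.172 × 10^-43

3.172 × 10^-43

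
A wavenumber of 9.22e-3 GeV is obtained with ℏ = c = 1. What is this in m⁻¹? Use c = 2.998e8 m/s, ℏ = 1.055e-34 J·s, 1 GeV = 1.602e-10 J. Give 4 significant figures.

Inverse length is [E]/(ℏc).
1 GeV → 1/(ℏc) × (1 GeV in J) = 5.065e15 m⁻¹.
Result: 9.22e-3 × 5.065e15 = 4.670e13 m⁻¹.

4.670e13 m⁻¹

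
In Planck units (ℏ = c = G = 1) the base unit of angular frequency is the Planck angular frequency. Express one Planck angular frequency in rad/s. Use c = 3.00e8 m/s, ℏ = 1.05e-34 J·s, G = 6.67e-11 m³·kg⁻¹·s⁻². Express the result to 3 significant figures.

ω_P = √(c⁵/(ℏG))
  = √(3.47e86)
  = 1.86e43 rad/s

1.86e43 rad/s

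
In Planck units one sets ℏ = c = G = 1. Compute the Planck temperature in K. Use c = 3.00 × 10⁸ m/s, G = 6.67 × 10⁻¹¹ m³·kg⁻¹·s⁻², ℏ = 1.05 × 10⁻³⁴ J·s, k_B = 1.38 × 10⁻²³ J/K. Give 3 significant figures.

1.42 × 10³² K

T_P = √(ℏc⁵/G) / k_B
  = √(3.83 × 10¹⁸) × 7.25 × 10²²
  = 1.42 × 10³² K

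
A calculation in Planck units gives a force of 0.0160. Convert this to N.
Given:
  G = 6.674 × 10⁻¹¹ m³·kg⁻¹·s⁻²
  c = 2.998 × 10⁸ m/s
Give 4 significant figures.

One Planck force: F_P = c⁴/G = 1.210 × 10⁴⁴ N.
0.0160 × 1.210 × 10⁴⁴ N = 1.937 × 10⁴² N

1.937 × 10⁴² N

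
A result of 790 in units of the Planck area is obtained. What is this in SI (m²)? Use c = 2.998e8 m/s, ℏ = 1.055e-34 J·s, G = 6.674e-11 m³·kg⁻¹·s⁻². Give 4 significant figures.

2.064e-67 m²

One Planck area: A_P = ℏG/c³ = 2.613e-70 m².
790 × 2.613e-70 m² = 2.064e-67 m²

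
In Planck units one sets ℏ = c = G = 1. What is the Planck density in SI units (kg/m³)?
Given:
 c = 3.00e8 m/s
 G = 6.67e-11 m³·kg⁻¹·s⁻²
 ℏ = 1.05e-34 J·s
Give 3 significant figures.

5.20e96 kg/m³

ρ_P = c⁵/(ℏG²)
  = 2.43e42 / 4.67e-55
  = 5.20e96 kg/m³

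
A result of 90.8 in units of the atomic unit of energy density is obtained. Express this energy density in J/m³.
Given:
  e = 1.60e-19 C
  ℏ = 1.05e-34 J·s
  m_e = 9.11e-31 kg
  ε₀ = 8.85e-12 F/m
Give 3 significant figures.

One atomic unit of energy density: u_au = E_h/a₀³ = m_e⁴e¹⁰/((4πε₀)⁵ℏ⁸) = 3.01e13 J/m³.
90.8 × 3.01e13 J/m³ = 2.74e15 J/m³

2.74e15 J/m³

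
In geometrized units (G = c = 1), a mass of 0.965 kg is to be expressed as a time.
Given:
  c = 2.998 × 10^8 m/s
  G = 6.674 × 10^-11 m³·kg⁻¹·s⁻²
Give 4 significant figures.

Mass → time via G/c³.
0.965 kg × (G/c³) = 2.390 × 10^-36 s

2.390 × 10^-36 s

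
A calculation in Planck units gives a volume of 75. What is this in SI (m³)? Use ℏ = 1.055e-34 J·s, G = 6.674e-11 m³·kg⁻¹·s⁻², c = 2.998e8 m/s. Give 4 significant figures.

One Planck volume: V_P = (ℏG/c³)^(3/2) = 4.224e-105 m³.
75 × 4.224e-105 m³ = 3.168e-103 m³

3.168e-103 m³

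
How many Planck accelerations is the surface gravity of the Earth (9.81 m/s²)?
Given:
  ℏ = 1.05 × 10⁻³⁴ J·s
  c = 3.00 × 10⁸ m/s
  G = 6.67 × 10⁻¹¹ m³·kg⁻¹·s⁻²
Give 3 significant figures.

Planck acceleration: a_P = √(c⁷/(ℏG)) = 5.59 × 10⁵¹ m/s².
9.81 / 5.59 × 10⁵¹ = 1.76 × 10⁻⁵¹

1.76 × 10⁻⁵¹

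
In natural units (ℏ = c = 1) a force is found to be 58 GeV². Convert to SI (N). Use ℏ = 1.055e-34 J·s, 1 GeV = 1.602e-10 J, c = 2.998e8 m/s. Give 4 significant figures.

Force is [E]/[L] = [E]²/(ℏc); restore (ℏc)⁻¹.
1 GeV² → 1/(ℏc) × (1 GeV in J)² = 8.114e5 N.
Result: 58 × 8.114e5 = 4.706e7 N.

4.706e7 N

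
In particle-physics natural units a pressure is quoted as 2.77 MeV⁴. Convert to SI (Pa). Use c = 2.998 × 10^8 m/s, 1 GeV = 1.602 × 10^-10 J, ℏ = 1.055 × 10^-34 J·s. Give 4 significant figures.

Pressure is [E]/[L]³ = [E]⁴/(ℏc)³.
1 GeV⁴ → 1/(ℏc)³ × (1 GeV in J)⁴ = 2.082 × 10^37 Pa.
Convert the energy scale: 2.77 MeV⁴ = 2.77 × 10^-12 GeV⁴.
Result: 2.77 × 10^-12 × 2.082 × 10^37 = 5.766 × 10^25 Pa.

5.766 × 10^25 Pa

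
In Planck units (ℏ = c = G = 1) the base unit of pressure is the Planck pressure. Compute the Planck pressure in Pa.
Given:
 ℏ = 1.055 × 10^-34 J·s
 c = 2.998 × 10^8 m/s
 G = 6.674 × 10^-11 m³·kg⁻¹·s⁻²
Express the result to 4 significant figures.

p_P = c⁷/(ℏG²)
  = 2.177 × 10^59 / 4.699 × 10^-55
  = 4.632 × 10^113 Pa

4.632 × 10^113 Pa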